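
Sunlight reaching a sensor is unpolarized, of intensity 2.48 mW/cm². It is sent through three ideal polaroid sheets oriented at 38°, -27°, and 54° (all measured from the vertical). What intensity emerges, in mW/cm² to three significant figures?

Unpolarized light through the first polarizer → I₁ = 2.48 mW/cm²/2 = 1.24 mW/cm², polarized at 38°.
I₂ = I₁ · cos²(65°) = 1.24 · 0.1786 = 0.2215 mW/cm².
I₃ = I₂ · cos²(81°) = 0.2215 · 0.02447 = 0.00542 mW/cm².

I ≈ 0.00542 mW/cm²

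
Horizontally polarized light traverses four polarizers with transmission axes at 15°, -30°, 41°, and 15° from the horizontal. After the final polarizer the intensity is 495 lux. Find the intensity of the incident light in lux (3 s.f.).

I₀ ≈ 1.24e4 lux

By Malus's law, I₁ = I₀ cos²(15° − 0°) = I₀ cos²(15°) = 0.933 I₀.
I₂ = I₁ cos²(-30° − 15°) = 0.933 I₀ · cos²(45°) = 0.4665 I₀.
I₃ = I₂ cos²(41° + 30°) = 0.4665 I₀ · cos²(71°) = 0.04945 I₀.
I₄ = I₃ cos²(15° − 41°) = 0.04945 I₀ · cos²(26°) = 0.03994 I₀.
So 495 lux = 0.03994 I₀, giving I₀ = 495/0.03994 = 1.239e+04 lux.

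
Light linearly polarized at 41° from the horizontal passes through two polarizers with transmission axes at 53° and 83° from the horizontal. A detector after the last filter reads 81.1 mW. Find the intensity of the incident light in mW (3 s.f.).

I₀ ≈ 113 mW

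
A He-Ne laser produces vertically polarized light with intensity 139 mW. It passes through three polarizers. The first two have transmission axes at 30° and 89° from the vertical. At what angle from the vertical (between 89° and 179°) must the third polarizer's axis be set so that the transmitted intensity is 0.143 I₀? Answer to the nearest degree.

I₁ = I₀ cos²(30° − 0°) = I₀ cos²(30°) = 0.75 I₀.
I₂ = I₁ cos²(89° − 30°) = 0.75 I₀ · cos²(59°) = 0.1989 I₀.
Need I₃/I₀ = 0.143, so cos²(θ − 89°) = 0.143 / 0.1989 = 0.7188.
θ − 89° = arccos(√0.7188) = 32.0°, giving θ ≈ 89 + 32.0 = 121.0°.

θ ≈ 121°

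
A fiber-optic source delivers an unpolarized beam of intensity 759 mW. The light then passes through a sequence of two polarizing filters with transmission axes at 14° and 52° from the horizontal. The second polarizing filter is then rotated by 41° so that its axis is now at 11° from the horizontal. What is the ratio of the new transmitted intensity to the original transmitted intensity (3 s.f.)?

Before rotation:
Unpolarized light through the first polarizer → I₁ = ½ I₀, now polarized at 14°.
I₂ = I₁ cos²(52° − 14°) = 0.5 I₀ · cos²(38°) = 0.3105 I₀.
After rotation:
Unpolarized light through the first polarizer → I₁ = ½ I₀, now polarized at 14°.
I₂ = I₁ cos²(11° − 14°) = 0.5 I₀ · cos²(3°) = 0.4986 I₀.
Ratio = 0.4986 / 0.3105 = 1.606.

I_new/I_old ≈ 1.61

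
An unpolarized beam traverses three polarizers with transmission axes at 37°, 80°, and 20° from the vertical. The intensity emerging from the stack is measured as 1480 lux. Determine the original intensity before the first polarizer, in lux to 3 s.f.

I₀ ≈ 2.21e4 lux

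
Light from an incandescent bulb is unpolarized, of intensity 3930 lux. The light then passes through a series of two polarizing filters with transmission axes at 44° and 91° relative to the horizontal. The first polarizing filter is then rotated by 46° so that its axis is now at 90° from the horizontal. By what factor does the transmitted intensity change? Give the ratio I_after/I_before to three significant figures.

Before rotation:
Unpolarized light through the first polarizer → I₁ = ½ I₀, now polarized at 44°.
I₂ = I₁ cos²(91° − 44°) = 0.5 I₀ · cos²(47°) = 0.2326 I₀.
After rotation:
Unpolarized light through the first polarizer → I₁ = ½ I₀, now polarized at 90°.
I₂ = I₁ cos²(91° − 90°) = 0.5 I₀ · cos²(1°) = 0.4998 I₀.
Ratio = 0.4998 / 0.2326 = 2.149.

I_new/I_old ≈ 2.15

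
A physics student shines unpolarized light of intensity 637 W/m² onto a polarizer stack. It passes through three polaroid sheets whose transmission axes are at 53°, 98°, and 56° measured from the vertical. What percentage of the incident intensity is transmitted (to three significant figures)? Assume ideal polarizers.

≈ 13.8%

Unpolarized light through the first polarizer → I₁ = 637 W/m²/2 = 318.5 W/m², polarized at 53°.
I₂ = I₁ · cos²(45°) = 318.5 · 0.5 = 159.3 W/m².
I₃ = I₂ · cos²(42°) = 159.3 · 0.5523 = 87.95 W/m².
That is 13.81% of the incident intensity.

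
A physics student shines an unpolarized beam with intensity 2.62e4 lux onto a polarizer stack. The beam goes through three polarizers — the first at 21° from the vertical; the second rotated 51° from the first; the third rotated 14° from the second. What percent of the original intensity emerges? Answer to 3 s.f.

≈ 18.6%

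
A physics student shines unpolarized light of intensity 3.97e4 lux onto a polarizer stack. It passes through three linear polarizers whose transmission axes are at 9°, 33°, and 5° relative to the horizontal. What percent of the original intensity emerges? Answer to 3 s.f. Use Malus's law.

≈ 32.5%

Unpolarized light through the first polarizer → I₁ = 3.97e4 lux/2 = 1.985e+04 lux, polarized at 9°.
I₂ = I₁ · cos²(24°) = 1.985e+04 · 0.8346 = 1.657e+04 lux.
I₃ = I₂ · cos²(28°) = 1.657e+04 · 0.7796 = 1.291e+04 lux.
That is 32.53% of the incident intensity.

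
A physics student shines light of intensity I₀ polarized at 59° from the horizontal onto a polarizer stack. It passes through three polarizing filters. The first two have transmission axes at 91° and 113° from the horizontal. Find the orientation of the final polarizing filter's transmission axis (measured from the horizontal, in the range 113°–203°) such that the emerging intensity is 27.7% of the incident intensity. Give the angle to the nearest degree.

θ ≈ 161°

I₁ = I₀ cos²(91° − 59°) = I₀ cos²(32°) = 0.7192 I₀.
I₂ = I₁ cos²(113° − 91°) = 0.7192 I₀ · cos²(22°) = 0.6183 I₀.
Need I₃/I₀ = 0.277, so cos²(θ − 113°) = 0.277 / 0.6183 = 0.448.
θ − 113° = arccos(√0.448) = 48.0°, giving θ ≈ 113 + 48.0 = 161.0°.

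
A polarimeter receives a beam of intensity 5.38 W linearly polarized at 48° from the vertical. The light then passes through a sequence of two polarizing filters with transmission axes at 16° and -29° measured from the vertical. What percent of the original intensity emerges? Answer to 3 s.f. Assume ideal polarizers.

≈ 36.0%

I₁ = 5.38 W · cos²(32°) = 3.869 W.
I₂ = I₁ · cos²(45°) = 3.869 · 0.5 = 1.935 W.
That is 35.96% of the incident intensity.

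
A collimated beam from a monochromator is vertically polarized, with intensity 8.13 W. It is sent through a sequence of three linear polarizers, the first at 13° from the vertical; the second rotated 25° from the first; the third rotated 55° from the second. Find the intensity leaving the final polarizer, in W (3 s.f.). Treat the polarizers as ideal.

I ≈ 2.09 W

I₁ = 8.13 W · cos²(13°) = 7.719 W.
I₂ = I₁ · cos²(25°) = 7.719 · 0.8214 = 6.34 W.
I₃ = I₂ · cos²(55°) = 6.34 · 0.329 = 2.086 W.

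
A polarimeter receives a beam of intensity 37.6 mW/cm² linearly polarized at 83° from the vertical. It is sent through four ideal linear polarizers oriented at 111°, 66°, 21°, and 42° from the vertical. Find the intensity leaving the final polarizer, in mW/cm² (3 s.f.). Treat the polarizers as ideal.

I₁ = 37.6 mW/cm² · cos²(28°) = 29.31 mW/cm².
I₂ = I₁ · cos²(45°) = 29.31 · 0.5 = 14.66 mW/cm².
I₃ = I₂ · cos²(45°) = 14.66 · 0.5 = 7.328 mW/cm².
I₄ = I₃ · cos²(21°) = 7.328 · 0.8716 = 6.387 mW/cm².

I ≈ 6.39 mW/cm²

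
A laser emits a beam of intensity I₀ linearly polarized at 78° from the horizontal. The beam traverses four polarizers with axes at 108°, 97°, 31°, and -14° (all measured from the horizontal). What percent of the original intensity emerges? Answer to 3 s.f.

I₁ = I₀ cos²(108° − 78°) = I₀ cos²(30°) = 0.75 I₀.
I₂ = I₁ cos²(97° − 108°) = 0.75 I₀ · cos²(11°) = 0.7227 I₀.
I₃ = I₂ cos²(31° − 97°) = 0.7227 I₀ · cos²(66°) = 0.1196 I₀.
I₄ = I₃ cos²(-14° − 31°) = 0.1196 I₀ · cos²(45°) = 0.05978 I₀.
That is 5.978% of the incident intensity.

≈ 5.98%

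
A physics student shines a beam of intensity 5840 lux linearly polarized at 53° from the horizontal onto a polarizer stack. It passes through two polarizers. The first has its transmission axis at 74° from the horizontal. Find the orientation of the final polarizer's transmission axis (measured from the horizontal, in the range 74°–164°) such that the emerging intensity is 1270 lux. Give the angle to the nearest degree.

θ ≈ 134°

I₁ = I₀ cos²(74° − 53°) = I₀ cos²(21°) = 0.8716 I₀.
Target fraction: 1270 / 5840 lux = 0.2175 of I₀.
Need I₂/I₀ = 0.2175, so cos²(θ − 74°) = 0.2175 / 0.8716 = 0.2495.
θ − 74° = arccos(√0.2495) = 60.0°, giving θ ≈ 74 + 60.0 = 134.0°.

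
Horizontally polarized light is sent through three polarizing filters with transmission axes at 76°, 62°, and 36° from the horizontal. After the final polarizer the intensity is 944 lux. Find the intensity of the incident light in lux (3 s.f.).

By Malus's law, I₁ = I₀ cos²(76° − 0°) = I₀ cos²(76°) = 0.05853 I₀.
I₂ = I₁ cos²(62° − 76°) = 0.05853 I₀ · cos²(14°) = 0.0551 I₀.
I₃ = I₂ cos²(36° − 62°) = 0.0551 I₀ · cos²(26°) = 0.04451 I₀.
So 944 lux = 0.04451 I₀, giving I₀ = 944/0.04451 = 2.121e+04 lux.

I₀ ≈ 2.12e4 lux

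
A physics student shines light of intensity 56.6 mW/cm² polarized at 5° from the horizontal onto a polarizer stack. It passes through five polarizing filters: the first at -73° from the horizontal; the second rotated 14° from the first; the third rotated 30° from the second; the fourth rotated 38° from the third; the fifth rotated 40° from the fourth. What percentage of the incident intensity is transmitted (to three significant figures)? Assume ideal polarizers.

By Malus's law, I₁ = 56.6 mW/cm² · cos²(78°) = 2.447 mW/cm².
I₂ = I₁ · cos²(14°) = 2.447 · 0.9415 = 2.303 mW/cm².
I₃ = I₂ · cos²(30°) = 2.303 · 0.75 = 1.728 mW/cm².
I₄ = I₃ · cos²(38°) = 1.728 · 0.621 = 1.073 mW/cm².
I₅ = I₄ · cos²(40°) = 1.073 · 0.5868 = 0.6295 mW/cm².
That is 1.112% of the incident intensity.

≈ 1.11%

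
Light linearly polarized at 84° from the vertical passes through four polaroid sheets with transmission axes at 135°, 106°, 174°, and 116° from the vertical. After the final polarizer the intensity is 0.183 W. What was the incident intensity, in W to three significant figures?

I₁ = I₀ cos²(135° − 84°) = I₀ cos²(51°) = 0.396 I₀.
I₂ = I₁ cos²(106° − 135°) = 0.396 I₀ · cos²(29°) = 0.303 I₀.
I₃ = I₂ cos²(174° − 106°) = 0.303 I₀ · cos²(68°) = 0.04251 I₀.
I₄ = I₃ cos²(116° − 174°) = 0.04251 I₀ · cos²(58°) = 0.01194 I₀.
So 0.183 W = 0.01194 I₀, giving I₀ = 0.183/0.01194 = 15.33 W.

I₀ ≈ 15.3 W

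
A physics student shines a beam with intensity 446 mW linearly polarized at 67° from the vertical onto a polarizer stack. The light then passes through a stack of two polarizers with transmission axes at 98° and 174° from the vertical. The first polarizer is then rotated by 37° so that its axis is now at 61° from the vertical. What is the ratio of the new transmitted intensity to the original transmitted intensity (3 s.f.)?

Before rotation:
I₁ = I₀ cos²(98° − 67°) = I₀ cos²(31°) = 0.7347 I₀.
I₂ = I₁ cos²(174° − 98°) = 0.7347 I₀ · cos²(76°) = 0.043 I₀.
After rotation:
I₁ = I₀ cos²(61° − 67°) = I₀ cos²(6°) = 0.9891 I₀.
Angle between axes 1 and 2: 67°. I₂ = 0.9891 I₀ · cos²(67°) = 0.151 I₀.
Ratio = 0.151 / 0.043 = 3.512.

I_new/I_old ≈ 3.51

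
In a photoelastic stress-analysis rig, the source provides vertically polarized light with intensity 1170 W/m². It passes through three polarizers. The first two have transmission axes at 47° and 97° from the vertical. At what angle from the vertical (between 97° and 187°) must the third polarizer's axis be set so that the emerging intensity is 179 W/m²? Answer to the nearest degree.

θ ≈ 124°

By Malus's law, I₁ = I₀ cos²(47° − 0°) = I₀ cos²(47°) = 0.4651 I₀.
I₂ = I₁ cos²(97° − 47°) = 0.4651 I₀ · cos²(50°) = 0.1922 I₀.
Target fraction: 179 / 1170 W/m² = 0.153 of I₀.
Need I₃/I₀ = 0.153, so cos²(θ − 97°) = 0.153 / 0.1922 = 0.7961.
θ − 97° = arccos(√0.7961) = 26.8°, giving θ ≈ 97 + 26.8 = 123.8°.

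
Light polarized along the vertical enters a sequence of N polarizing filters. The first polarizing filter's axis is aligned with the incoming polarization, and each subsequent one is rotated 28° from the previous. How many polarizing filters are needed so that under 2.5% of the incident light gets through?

First polarizer is aligned with the polarization: full transmission.
Each further stage multiplies by cos²(28°) = 0.7796.
After N polarizers: T = 0.7796^(N−1). Require T < 0.025 ⇒ N−1 > ln(0.025)/ln(0.7796) = 14.82, so N−1 ≥ 15 and N = 16.
Check: N=16 gives T = 0.02388 < 0.025; N=15 gives T = 0.03063.

N = 16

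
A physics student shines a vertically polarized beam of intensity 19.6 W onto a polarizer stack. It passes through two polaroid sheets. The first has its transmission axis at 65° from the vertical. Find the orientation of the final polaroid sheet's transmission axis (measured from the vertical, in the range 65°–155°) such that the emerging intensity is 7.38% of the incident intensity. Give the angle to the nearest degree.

θ ≈ 115°

By Malus's law, I₁ = I₀ cos²(65° − 0°) = I₀ cos²(65°) = 0.1786 I₀.
Need I₂/I₀ = 0.0738, so cos²(θ − 65°) = 0.0738 / 0.1786 = 0.4132.
θ − 65° = arccos(√0.4132) = 50.0°, giving θ ≈ 65 + 50.0 = 115.0°.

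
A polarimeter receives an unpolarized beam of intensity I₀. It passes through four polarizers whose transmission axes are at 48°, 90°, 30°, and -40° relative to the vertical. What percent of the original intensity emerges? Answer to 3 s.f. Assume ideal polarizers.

≈ 0.808%

Unpolarized light through the first polarizer → I₁ = ½ I₀, now polarized at 48°.
I₂ = I₁ cos²(90° − 48°) = 0.5 I₀ · cos²(42°) = 0.2761 I₀.
I₃ = I₂ cos²(30° − 90°) = 0.2761 I₀ · cos²(60°) = 0.06903 I₀.
I₄ = I₃ cos²(-40° − 30°) = 0.06903 I₀ · cos²(70°) = 0.008075 I₀.
That is 0.8075% of the incident intensity.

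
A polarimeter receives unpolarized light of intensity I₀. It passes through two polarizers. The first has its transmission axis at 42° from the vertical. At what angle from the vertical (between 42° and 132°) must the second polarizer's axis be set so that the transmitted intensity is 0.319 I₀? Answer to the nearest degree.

θ ≈ 79°

Unpolarized light through the first polarizer → I₁ = ½ I₀, now polarized at 42°.
Need I₂/I₀ = 0.319, so cos²(θ − 42°) = 0.319 / 0.5 = 0.638.
θ − 42° = arccos(√0.638) = 37.0°, giving θ ≈ 42 + 37.0 = 79.0°.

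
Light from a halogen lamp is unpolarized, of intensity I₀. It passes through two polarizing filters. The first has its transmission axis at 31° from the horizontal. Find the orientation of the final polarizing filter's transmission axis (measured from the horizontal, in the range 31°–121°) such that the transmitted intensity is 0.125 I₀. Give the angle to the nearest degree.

θ ≈ 91°

Unpolarized light through the first polarizer → I₁ = ½ I₀, now polarized at 31°.
Need I₂/I₀ = 0.125, so cos²(θ − 31°) = 0.125 / 0.5 = 0.25.
θ − 31° = arccos(√0.25) = 60.0°, giving θ ≈ 31 + 60.0 = 91.0°.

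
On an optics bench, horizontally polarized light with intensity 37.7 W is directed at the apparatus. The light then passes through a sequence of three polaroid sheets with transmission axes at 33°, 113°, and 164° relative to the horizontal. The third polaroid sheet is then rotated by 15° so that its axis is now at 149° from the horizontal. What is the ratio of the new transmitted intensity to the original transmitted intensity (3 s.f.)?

Before rotation:
By Malus's law, I₁ = I₀ cos²(33° − 0°) = I₀ cos²(33°) = 0.7034 I₀.
I₂ = I₁ cos²(113° − 33°) = 0.7034 I₀ · cos²(80°) = 0.02121 I₀.
I₃ = I₂ cos²(164° − 113°) = 0.02121 I₀ · cos²(51°) = 0.0084 I₀.
After rotation:
I₁ = I₀ cos²(33° − 0°) = I₀ cos²(33°) = 0.7034 I₀.
I₂ = I₁ cos²(113° − 33°) = 0.7034 I₀ · cos²(80°) = 0.02121 I₀.
I₃ = I₂ cos²(149° − 113°) = 0.02121 I₀ · cos²(36°) = 0.01388 I₀.
Ratio = 0.01388 / 0.0084 = 1.653.

I_new/I_old ≈ 1.65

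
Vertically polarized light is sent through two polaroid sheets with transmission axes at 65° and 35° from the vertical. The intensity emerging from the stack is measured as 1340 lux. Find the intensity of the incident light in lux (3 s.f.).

I₀ ≈ 1.00e4 lux

I₁ = I₀ cos²(65° − 0°) = I₀ cos²(65°) = 0.1786 I₀.
I₂ = I₁ cos²(35° − 65°) = 0.1786 I₀ · cos²(30°) = 0.134 I₀.
So 1340 lux = 0.134 I₀, giving I₀ = 1340/0.134 = 1e+04 lux.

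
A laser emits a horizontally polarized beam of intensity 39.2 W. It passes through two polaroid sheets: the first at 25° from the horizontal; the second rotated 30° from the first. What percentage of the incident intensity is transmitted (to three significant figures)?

I₁ = 39.2 W · cos²(25°) = 32.2 W.
I₂ = I₁ · cos²(30°) = 32.2 · 0.75 = 24.15 W.
That is 61.6% of the incident intensity.

≈ 61.6%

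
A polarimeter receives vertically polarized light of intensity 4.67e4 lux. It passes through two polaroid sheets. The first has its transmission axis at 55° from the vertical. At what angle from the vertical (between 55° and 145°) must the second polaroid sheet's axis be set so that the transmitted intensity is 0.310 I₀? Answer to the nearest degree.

θ ≈ 69°

I₁ = I₀ cos²(55° − 0°) = I₀ cos²(55°) = 0.329 I₀.
Need I₂/I₀ = 0.31, so cos²(θ − 55°) = 0.31 / 0.329 = 0.9423.
θ − 55° = arccos(√0.9423) = 13.9°, giving θ ≈ 55 + 13.9 = 68.9°.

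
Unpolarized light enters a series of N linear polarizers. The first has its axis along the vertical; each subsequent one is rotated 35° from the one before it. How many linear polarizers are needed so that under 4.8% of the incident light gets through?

First polarizer halves the unpolarized light: factor 1/2.
Each further stage multiplies by cos²(35°) = 0.671.
After N polarizers: T = 0.5·0.671^(N−1). Require T < 0.048 ⇒ N−1 > ln(0.048/0.5)/ln(0.671) = 5.87, so N−1 ≥ 6 and N = 7.
Check: N=7 gives T = 0.04564 < 0.048; N=6 gives T = 0.06802.

N = 7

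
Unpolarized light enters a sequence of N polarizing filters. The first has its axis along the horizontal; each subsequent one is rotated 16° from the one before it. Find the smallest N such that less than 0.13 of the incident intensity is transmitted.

N = 19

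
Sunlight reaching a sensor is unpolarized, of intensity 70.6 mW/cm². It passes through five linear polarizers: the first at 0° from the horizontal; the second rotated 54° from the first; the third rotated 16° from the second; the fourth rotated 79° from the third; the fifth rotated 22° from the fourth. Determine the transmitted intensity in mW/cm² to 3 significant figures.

Unpolarized light through the first polarizer → I₁ = 70.6 mW/cm²/2 = 35.3 mW/cm², polarized at 0°.
I₂ = I₁ · cos²(54°) = 35.3 · 0.3455 = 12.2 mW/cm².
I₃ = I₂ · cos²(16°) = 12.2 · 0.924 = 11.27 mW/cm².
I₄ = I₃ · cos²(79°) = 11.27 · 0.03641 = 0.4103 mW/cm².
I₅ = I₄ · cos²(22°) = 0.4103 · 0.8597 = 0.3527 mW/cm².

I ≈ 0.353 mW/cm²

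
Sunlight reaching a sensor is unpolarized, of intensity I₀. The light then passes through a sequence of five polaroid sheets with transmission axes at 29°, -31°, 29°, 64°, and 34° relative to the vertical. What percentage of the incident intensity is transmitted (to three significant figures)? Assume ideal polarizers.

≈ 1.57%

Unpolarized light through the first polarizer → I₁ = ½ I₀, now polarized at 29°.
I₂ = I₁ cos²(-31° − 29°) = 0.5 I₀ · cos²(60°) = 0.125 I₀.
I₃ = I₂ cos²(29° + 31°) = 0.125 I₀ · cos²(60°) = 0.03125 I₀.
I₄ = I₃ cos²(64° − 29°) = 0.03125 I₀ · cos²(35°) = 0.02097 I₀.
I₅ = I₄ cos²(34° − 64°) = 0.02097 I₀ · cos²(30°) = 0.01573 I₀.
That is 1.573% of the incident intensity.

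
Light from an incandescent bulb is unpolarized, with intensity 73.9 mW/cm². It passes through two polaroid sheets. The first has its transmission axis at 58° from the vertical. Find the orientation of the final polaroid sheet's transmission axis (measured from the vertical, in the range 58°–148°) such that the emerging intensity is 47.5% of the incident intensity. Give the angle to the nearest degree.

θ ≈ 71°

Unpolarized light through the first polarizer → I₁ = ½ I₀, now polarized at 58°.
Need I₂/I₀ = 0.475, so cos²(θ − 58°) = 0.475 / 0.5 = 0.95.
θ − 58° = arccos(√0.95) = 12.9°, giving θ ≈ 58 + 12.9 = 70.9°.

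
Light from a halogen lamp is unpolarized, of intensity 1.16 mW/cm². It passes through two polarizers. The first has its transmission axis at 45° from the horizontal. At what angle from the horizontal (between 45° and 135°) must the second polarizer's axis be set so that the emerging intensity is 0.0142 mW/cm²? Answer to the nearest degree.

θ ≈ 126°

Unpolarized light through the first polarizer → I₁ = ½ I₀, now polarized at 45°.
Target fraction: 0.0142 / 1.16 mW/cm² = 0.01224 of I₀.
Need I₂/I₀ = 0.01224, so cos²(θ − 45°) = 0.01224 / 0.5 = 0.02448.
θ − 45° = arccos(√0.02448) = 81.0°, giving θ ≈ 45 + 81.0 = 126.0°.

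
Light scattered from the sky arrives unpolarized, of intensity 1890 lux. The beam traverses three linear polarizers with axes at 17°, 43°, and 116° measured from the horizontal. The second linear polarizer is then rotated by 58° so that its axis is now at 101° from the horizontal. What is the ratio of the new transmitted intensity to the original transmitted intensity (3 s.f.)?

I_new/I_old ≈ 0.148

Before rotation:
Unpolarized light through the first polarizer → I₁ = ½ I₀, now polarized at 17°.
I₂ = I₁ cos²(43° − 17°) = 0.5 I₀ · cos²(26°) = 0.4039 I₀.
I₃ = I₂ cos²(116° − 43°) = 0.4039 I₀ · cos²(73°) = 0.03453 I₀.
After rotation:
Unpolarized light through the first polarizer → I₁ = ½ I₀, now polarized at 17°.
I₂ = I₁ cos²(101° − 17°) = 0.5 I₀ · cos²(84°) = 0.005463 I₀.
I₃ = I₂ cos²(116° − 101°) = 0.005463 I₀ · cos²(15°) = 0.005097 I₀.
Ratio = 0.005097 / 0.03453 = 0.1476.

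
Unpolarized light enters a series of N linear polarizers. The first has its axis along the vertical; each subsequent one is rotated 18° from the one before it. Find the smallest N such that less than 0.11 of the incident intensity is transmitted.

N = 17

First polarizer halves the unpolarized light: factor 1/2.
Each further stage multiplies by cos²(18°) = 0.9045.
After N polarizers: T = 0.5·0.9045^(N−1). Require T < 0.11 ⇒ N−1 > ln(0.11/0.5)/ln(0.9045) = 15.09, so N−1 ≥ 16 and N = 17.
Check: N=17 gives T = 0.1004 < 0.11; N=16 gives T = 0.111.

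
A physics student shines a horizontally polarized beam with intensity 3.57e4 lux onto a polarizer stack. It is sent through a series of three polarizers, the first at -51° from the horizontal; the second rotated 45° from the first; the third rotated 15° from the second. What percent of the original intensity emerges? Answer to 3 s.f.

≈ 18.5%

I₁ = 3.57e4 lux · cos²(51°) = 1.414e+04 lux.
I₂ = I₁ · cos²(45°) = 1.414e+04 · 0.5 = 7069 lux.
I₃ = I₂ · cos²(15°) = 7069 · 0.933 = 6596 lux.
That is 18.48% of the incident intensity.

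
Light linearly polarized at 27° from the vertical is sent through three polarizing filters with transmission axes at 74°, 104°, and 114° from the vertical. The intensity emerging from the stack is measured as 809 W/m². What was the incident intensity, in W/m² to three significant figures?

I₁ = I₀ cos²(74° − 27°) = I₀ cos²(47°) = 0.4651 I₀.
I₂ = I₁ cos²(104° − 74°) = 0.4651 I₀ · cos²(30°) = 0.3488 I₀.
I₃ = I₂ cos²(114° − 104°) = 0.3488 I₀ · cos²(10°) = 0.3383 I₀.
So 809 W/m² = 0.3383 I₀, giving I₀ = 809/0.3383 = 2391 W/m².

I₀ ≈ 2390 W/m²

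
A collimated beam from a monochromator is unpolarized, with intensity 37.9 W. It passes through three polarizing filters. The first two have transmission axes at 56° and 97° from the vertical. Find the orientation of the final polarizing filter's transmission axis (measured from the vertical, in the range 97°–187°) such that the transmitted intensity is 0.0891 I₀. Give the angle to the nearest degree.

Unpolarized light through the first polarizer → I₁ = ½ I₀, now polarized at 56°.
I₂ = I₁ cos²(97° − 56°) = 0.5 I₀ · cos²(41°) = 0.2848 I₀.
Need I₃/I₀ = 0.0891, so cos²(θ − 97°) = 0.0891 / 0.2848 = 0.3129.
θ − 97° = arccos(√0.3129) = 56.0°, giving θ ≈ 97 + 56.0 = 153.0°.

θ ≈ 153°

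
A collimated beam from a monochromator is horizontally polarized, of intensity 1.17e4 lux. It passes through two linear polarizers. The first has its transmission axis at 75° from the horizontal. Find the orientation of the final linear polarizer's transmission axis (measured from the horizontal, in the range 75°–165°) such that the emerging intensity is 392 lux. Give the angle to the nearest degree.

By Malus's law, I₁ = I₀ cos²(75° − 0°) = I₀ cos²(75°) = 0.06699 I₀.
Target fraction: 392 / 1.17e4 lux = 0.0335 of I₀.
Need I₂/I₀ = 0.0335, so cos²(θ − 75°) = 0.0335 / 0.06699 = 0.5002.
θ − 75° = arccos(√0.5002) = 45.0°, giving θ ≈ 75 + 45.0 = 120.0°.

θ ≈ 120°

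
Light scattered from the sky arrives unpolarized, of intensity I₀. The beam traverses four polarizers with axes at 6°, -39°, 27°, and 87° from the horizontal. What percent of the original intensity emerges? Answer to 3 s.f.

≈ 1.03%

Unpolarized light through the first polarizer → I₁ = ½ I₀, now polarized at 6°.
I₂ = I₁ cos²(-39° − 6°) = 0.5 I₀ · cos²(45°) = 0.25 I₀.
I₃ = I₂ cos²(27° + 39°) = 0.25 I₀ · cos²(66°) = 0.04136 I₀.
I₄ = I₃ cos²(87° − 27°) = 0.04136 I₀ · cos²(60°) = 0.01034 I₀.
That is 1.034% of the incident intensity.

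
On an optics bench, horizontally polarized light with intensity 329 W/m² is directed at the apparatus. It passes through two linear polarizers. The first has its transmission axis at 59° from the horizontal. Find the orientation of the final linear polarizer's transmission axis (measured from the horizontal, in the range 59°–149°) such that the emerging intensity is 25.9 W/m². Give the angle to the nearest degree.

By Malus's law, I₁ = I₀ cos²(59° − 0°) = I₀ cos²(59°) = 0.2653 I₀.
Target fraction: 25.9 / 329 W/m² = 0.07872 of I₀.
Need I₂/I₀ = 0.07872, so cos²(θ − 59°) = 0.07872 / 0.2653 = 0.2968.
θ − 59° = arccos(√0.2968) = 57.0°, giving θ ≈ 59 + 57.0 = 116.0°.

θ ≈ 116°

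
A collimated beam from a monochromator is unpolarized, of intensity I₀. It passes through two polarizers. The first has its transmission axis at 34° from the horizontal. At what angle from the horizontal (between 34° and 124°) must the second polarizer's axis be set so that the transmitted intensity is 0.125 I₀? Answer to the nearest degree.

Unpolarized light through the first polarizer → I₁ = ½ I₀, now polarized at 34°.
Need I₂/I₀ = 0.125, so cos²(θ − 34°) = 0.125 / 0.5 = 0.25.
θ − 34° = arccos(√0.25) = 60.0°, giving θ ≈ 34 + 60.0 = 94.0°.

θ ≈ 94°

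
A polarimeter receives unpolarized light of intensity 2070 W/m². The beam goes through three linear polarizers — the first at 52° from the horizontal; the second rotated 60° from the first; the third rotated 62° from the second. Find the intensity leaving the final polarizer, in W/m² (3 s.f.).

I ≈ 57.0 W/m²

Unpolarized light through the first polarizer → I₁ = 2070 W/m²/2 = 1035 W/m², polarized at 52°.
I₂ = I₁ · cos²(60°) = 1035 · 0.25 = 258.8 W/m².
I₃ = I₂ · cos²(62°) = 258.8 · 0.2204 = 57.03 W/m².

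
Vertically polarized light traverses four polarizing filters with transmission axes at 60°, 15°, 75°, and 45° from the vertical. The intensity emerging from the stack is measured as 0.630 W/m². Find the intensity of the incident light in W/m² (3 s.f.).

I₀ ≈ 26.9 W/m²

I₁ = I₀ cos²(60° − 0°) = I₀ cos²(60°) = 0.25 I₀.
I₂ = I₁ cos²(15° − 60°) = 0.25 I₀ · cos²(45°) = 0.125 I₀.
I₃ = I₂ cos²(75° − 15°) = 0.125 I₀ · cos²(60°) = 0.03125 I₀.
I₄ = I₃ cos²(45° − 75°) = 0.03125 I₀ · cos²(30°) = 0.02344 I₀.
So 0.630 W/m² = 0.02344 I₀, giving I₀ = 0.630/0.02344 = 26.88 W/m².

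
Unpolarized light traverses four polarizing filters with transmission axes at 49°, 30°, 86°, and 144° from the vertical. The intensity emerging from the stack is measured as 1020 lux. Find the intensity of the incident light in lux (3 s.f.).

I₀ ≈ 2.60e4 lux

Unpolarized light through the first polarizer → I₁ = ½ I₀, now polarized at 49°.
I₂ = I₁ cos²(30° − 49°) = 0.5 I₀ · cos²(19°) = 0.447 I₀.
I₃ = I₂ cos²(86° − 30°) = 0.447 I₀ · cos²(56°) = 0.1398 I₀.
I₄ = I₃ cos²(144° − 86°) = 0.1398 I₀ · cos²(58°) = 0.03925 I₀.
So 1020 lux = 0.03925 I₀, giving I₀ = 1020/0.03925 = 2.599e+04 lux.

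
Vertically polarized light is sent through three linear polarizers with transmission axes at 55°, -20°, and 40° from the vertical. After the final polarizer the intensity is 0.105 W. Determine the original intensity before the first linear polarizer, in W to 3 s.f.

By Malus's law, I₁ = I₀ cos²(55° − 0°) = I₀ cos²(55°) = 0.329 I₀.
I₂ = I₁ cos²(-20° − 55°) = 0.329 I₀ · cos²(75°) = 0.02204 I₀.
I₃ = I₂ cos²(40° + 20°) = 0.02204 I₀ · cos²(60°) = 0.00551 I₀.
So 0.105 W = 0.00551 I₀, giving I₀ = 0.105/0.00551 = 19.06 W.

I₀ ≈ 19.1 W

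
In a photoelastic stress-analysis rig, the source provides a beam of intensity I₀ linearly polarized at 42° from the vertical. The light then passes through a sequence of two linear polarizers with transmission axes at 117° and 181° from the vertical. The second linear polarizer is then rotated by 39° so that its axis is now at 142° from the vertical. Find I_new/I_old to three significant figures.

Before rotation:
I₁ = I₀ cos²(117° − 42°) = I₀ cos²(75°) = 0.06699 I₀.
I₂ = I₁ cos²(181° − 117°) = 0.06699 I₀ · cos²(64°) = 0.01287 I₀.
After rotation:
I₁ = I₀ cos²(117° − 42°) = I₀ cos²(75°) = 0.06699 I₀.
I₂ = I₁ cos²(142° − 117°) = 0.06699 I₀ · cos²(25°) = 0.05502 I₀.
Ratio = 0.05502 / 0.01287 = 4.274.

I_new/I_old ≈ 4.27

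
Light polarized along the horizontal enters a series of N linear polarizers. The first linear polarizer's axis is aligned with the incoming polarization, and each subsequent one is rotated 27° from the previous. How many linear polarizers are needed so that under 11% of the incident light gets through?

N = 11

First polarizer is aligned with the polarization: full transmission.
Each further stage multiplies by cos²(27°) = 0.7939.
After N polarizers: T = 0.7939^(N−1). Require T < 0.11 ⇒ N−1 > ln(0.11)/ln(0.7939) = 9.56, so N−1 ≥ 10 and N = 11.
Check: N=11 gives T = 0.09945 < 0.11; N=10 gives T = 0.1253.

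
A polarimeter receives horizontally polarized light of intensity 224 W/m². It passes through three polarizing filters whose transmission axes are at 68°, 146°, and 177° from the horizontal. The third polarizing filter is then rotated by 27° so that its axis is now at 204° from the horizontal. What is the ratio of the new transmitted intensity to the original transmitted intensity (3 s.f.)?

I_new/I_old ≈ 0.382

Before rotation:
I₁ = I₀ cos²(68° − 0°) = I₀ cos²(68°) = 0.1403 I₀.
I₂ = I₁ cos²(146° − 68°) = 0.1403 I₀ · cos²(78°) = 0.006066 I₀.
I₃ = I₂ cos²(177° − 146°) = 0.006066 I₀ · cos²(31°) = 0.004457 I₀.
After rotation:
I₁ = I₀ cos²(68° − 0°) = I₀ cos²(68°) = 0.1403 I₀.
I₂ = I₁ cos²(146° − 68°) = 0.1403 I₀ · cos²(78°) = 0.006066 I₀.
I₃ = I₂ cos²(204° − 146°) = 0.006066 I₀ · cos²(58°) = 0.001703 I₀.
Ratio = 0.001703 / 0.004457 = 0.3822.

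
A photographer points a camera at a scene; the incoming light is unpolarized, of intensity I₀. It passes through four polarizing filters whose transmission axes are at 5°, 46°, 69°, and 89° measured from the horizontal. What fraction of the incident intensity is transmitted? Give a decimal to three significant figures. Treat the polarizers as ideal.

Unpolarized light through the first polarizer → I₁ = ½ I₀, now polarized at 5°.
I₂ = I₁ cos²(46° − 5°) = 0.5 I₀ · cos²(41°) = 0.2848 I₀.
I₃ = I₂ cos²(69° − 46°) = 0.2848 I₀ · cos²(23°) = 0.2413 I₀.
I₄ = I₃ cos²(89° − 69°) = 0.2413 I₀ · cos²(20°) = 0.2131 I₀.
Transmitted fraction = 0.2131.

≈ 0.213 I₀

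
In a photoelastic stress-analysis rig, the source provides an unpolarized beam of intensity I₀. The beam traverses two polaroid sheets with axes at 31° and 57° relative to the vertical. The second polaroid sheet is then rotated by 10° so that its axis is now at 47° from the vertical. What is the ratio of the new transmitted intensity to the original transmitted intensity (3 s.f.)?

Before rotation:
Unpolarized light through the first polarizer → I₁ = ½ I₀, now polarized at 31°.
I₂ = I₁ cos²(57° − 31°) = 0.5 I₀ · cos²(26°) = 0.4039 I₀.
After rotation:
Unpolarized light through the first polarizer → I₁ = ½ I₀, now polarized at 31°.
I₂ = I₁ cos²(47° − 31°) = 0.5 I₀ · cos²(16°) = 0.462 I₀.
Ratio = 0.462 / 0.4039 = 1.144.

I_new/I_old ≈ 1.14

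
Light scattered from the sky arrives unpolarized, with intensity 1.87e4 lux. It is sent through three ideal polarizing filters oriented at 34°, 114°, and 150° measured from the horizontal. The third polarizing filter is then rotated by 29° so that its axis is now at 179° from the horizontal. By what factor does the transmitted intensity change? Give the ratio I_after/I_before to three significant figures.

Before rotation:
Unpolarized light through the first polarizer → I₁ = ½ I₀, now polarized at 34°.
I₂ = I₁ cos²(114° − 34°) = 0.5 I₀ · cos²(80°) = 0.01508 I₀.
I₃ = I₂ cos²(150° − 114°) = 0.01508 I₀ · cos²(36°) = 0.009868 I₀.
After rotation:
Unpolarized light through the first polarizer → I₁ = ½ I₀, now polarized at 34°.
I₂ = I₁ cos²(114° − 34°) = 0.5 I₀ · cos²(80°) = 0.01508 I₀.
I₃ = I₂ cos²(179° − 114°) = 0.01508 I₀ · cos²(65°) = 0.002693 I₀.
Ratio = 0.002693 / 0.009868 = 0.2729.

I_new/I_old ≈ 0.273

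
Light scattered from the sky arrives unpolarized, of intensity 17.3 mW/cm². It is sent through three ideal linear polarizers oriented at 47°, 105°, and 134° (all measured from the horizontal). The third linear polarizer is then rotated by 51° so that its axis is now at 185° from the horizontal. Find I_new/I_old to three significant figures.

Before rotation:
Unpolarized light through the first polarizer → I₁ = ½ I₀, now polarized at 47°.
I₂ = I₁ cos²(105° − 47°) = 0.5 I₀ · cos²(58°) = 0.1404 I₀.
I₃ = I₂ cos²(134° − 105°) = 0.1404 I₀ · cos²(29°) = 0.1074 I₀.
After rotation:
Unpolarized light through the first polarizer → I₁ = ½ I₀, now polarized at 47°.
I₂ = I₁ cos²(105° − 47°) = 0.5 I₀ · cos²(58°) = 0.1404 I₀.
I₃ = I₂ cos²(185° − 105°) = 0.1404 I₀ · cos²(80°) = 0.004234 I₀.
Ratio = 0.004234 / 0.1074 = 0.03942.

I_new/I_old ≈ 0.0394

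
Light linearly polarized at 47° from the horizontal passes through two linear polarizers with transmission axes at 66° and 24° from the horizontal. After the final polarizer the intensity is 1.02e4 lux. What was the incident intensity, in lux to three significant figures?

I₁ = I₀ cos²(66° − 47°) = I₀ cos²(19°) = 0.894 I₀.
I₂ = I₁ cos²(24° − 66°) = 0.894 I₀ · cos²(42°) = 0.4937 I₀.
So 1.02e4 lux = 0.4937 I₀, giving I₀ = 1.02e4/0.4937 = 2.066e+04 lux.

I₀ ≈ 2.07e4 lux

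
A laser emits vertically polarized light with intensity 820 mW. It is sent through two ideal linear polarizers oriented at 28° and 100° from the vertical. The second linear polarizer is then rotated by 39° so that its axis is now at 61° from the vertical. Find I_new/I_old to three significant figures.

Before rotation:
I₁ = I₀ cos²(28° − 0°) = I₀ cos²(28°) = 0.7796 I₀.
I₂ = I₁ cos²(100° − 28°) = 0.7796 I₀ · cos²(72°) = 0.07444 I₀.
After rotation:
I₁ = I₀ cos²(28° − 0°) = I₀ cos²(28°) = 0.7796 I₀.
I₂ = I₁ cos²(61° − 28°) = 0.7796 I₀ · cos²(33°) = 0.5483 I₀.
Ratio = 0.5483 / 0.07444 = 7.366.

I_new/I_old ≈ 7.37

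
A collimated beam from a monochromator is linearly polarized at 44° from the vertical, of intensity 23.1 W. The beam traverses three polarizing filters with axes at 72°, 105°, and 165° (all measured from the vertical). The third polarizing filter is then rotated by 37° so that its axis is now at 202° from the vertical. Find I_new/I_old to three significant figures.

Before rotation:
I₁ = I₀ cos²(72° − 44°) = I₀ cos²(28°) = 0.7796 I₀.
I₂ = I₁ cos²(105° − 72°) = 0.7796 I₀ · cos²(33°) = 0.5483 I₀.
I₃ = I₂ cos²(165° − 105°) = 0.5483 I₀ · cos²(60°) = 0.1371 I₀.
After rotation:
I₁ = I₀ cos²(72° − 44°) = I₀ cos²(28°) = 0.7796 I₀.
I₂ = I₁ cos²(105° − 72°) = 0.7796 I₀ · cos²(33°) = 0.5483 I₀.
Angle between axes 2 and 3: 83°. I₃ = 0.5483 I₀ · cos²(83°) = 0.008144 I₀.
Ratio = 0.008144 / 0.1371 = 0.05941.

I_new/I_old ≈ 0.0594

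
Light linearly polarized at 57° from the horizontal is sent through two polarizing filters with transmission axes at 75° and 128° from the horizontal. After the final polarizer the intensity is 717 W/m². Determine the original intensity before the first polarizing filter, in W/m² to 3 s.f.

I₀ ≈ 2190 W/m²

By Malus's law, I₁ = I₀ cos²(75° − 57°) = I₀ cos²(18°) = 0.9045 I₀.
I₂ = I₁ cos²(128° − 75°) = 0.9045 I₀ · cos²(53°) = 0.3276 I₀.
So 717 W/m² = 0.3276 I₀, giving I₀ = 717/0.3276 = 2189 W/m².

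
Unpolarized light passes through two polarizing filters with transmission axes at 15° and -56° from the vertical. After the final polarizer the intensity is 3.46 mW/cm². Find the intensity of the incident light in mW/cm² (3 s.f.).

Unpolarized light through the first polarizer → I₁ = ½ I₀, now polarized at 15°.
I₂ = I₁ cos²(-56° − 15°) = 0.5 I₀ · cos²(71°) = 0.053 I₀.
So 3.46 mW/cm² = 0.053 I₀, giving I₀ = 3.46/0.053 = 65.29 mW/cm².

I₀ ≈ 65.3 mW/cm²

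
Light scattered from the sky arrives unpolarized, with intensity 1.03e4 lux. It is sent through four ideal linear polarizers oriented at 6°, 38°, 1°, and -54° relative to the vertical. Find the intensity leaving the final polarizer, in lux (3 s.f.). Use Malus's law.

Unpolarized light through the first polarizer → I₁ = 1.03e4 lux/2 = 5150 lux, polarized at 6°.
I₂ = I₁ · cos²(32°) = 5150 · 0.7192 = 3704 lux.
I₃ = I₂ · cos²(37°) = 3704 · 0.6378 = 2362 lux.
I₄ = I₃ · cos²(55°) = 2362 · 0.329 = 777.2 lux.

I ≈ 777 lux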